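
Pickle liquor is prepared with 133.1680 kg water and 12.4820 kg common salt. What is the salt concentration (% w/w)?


Formula: Conc = salt / (water + salt) * 100
Substituting: Conc = 12.4820 / (133.1680 + 12.4820) * 100
Result: 8.5699 %


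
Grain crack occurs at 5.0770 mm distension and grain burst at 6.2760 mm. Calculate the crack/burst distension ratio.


Formula: Ratio = crack / burst
Substituting: Ratio = 5.0770 / 6.2760
Result: 0.8090


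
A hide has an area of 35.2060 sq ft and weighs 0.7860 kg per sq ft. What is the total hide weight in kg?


Formula: Weight = area * weight_per_sqft
Substituting: Weight = 35.2060 * 0.7860
Result: 27.6719 kg


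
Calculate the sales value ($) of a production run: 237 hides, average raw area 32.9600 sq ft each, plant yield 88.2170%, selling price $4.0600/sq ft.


Raw_total = N * avg_area = 237 * 32.9600 = 7811.5200 sq ft
Finished = Raw_total * yield / 100 = 7811.5200 * 88.2170 / 100 = 6891.0886 sq ft
Value = Finished * price = 6891.0886 * 4.0600 = 27977.8197 $


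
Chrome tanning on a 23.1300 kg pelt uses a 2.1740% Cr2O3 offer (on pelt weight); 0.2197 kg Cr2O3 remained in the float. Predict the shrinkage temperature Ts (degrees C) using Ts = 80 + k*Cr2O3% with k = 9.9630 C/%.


Offered = pelt * offer_pct / 100 = 23.1300 * 2.1740 / 100 = 0.5028 kg
Uptake = offered - residual = 0.5028 - 0.2197 = 0.2831 kg
Cr2O3% on pelt = uptake / pelt * 100 = 0.2831 / 23.1300 * 100 = 1.2242 %
Ts = 80 + k * Cr2O3% = 80 + 9.9630 * 1.2242 = 92.1962 C


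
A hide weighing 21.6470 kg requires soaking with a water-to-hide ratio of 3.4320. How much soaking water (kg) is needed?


Formula: Water = hide_weight * ratio
Substituting: Water = 21.6470 * 3.4320
Result: 74.2925 kg


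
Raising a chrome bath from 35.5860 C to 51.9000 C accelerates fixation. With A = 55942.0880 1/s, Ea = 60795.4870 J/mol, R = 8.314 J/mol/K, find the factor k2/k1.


T1 = 35.5860 + 273.15 = 308.7360 K; T2 = 51.9000 + 273.15 = 325.0500 K
k1 = A * exp(-Ea/(R*T1)) = 55942.0880 * exp(-60795.4870/(8.314*308.7360)) = 2.8937e-06 1/s
k2 = A * exp(-Ea/(R*T2)) = 55942.0880 * exp(-60795.4870/(8.314*325.0500)) = 9.4999e-06 1/s
k2/k1 = 9.4999e-06 / 2.8937e-06 = 3.2829


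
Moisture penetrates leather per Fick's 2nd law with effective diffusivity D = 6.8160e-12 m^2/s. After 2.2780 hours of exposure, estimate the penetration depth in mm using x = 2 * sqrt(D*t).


t = 2.2780 hr * 3600 = 8200.8000 s
D * t = 6.8160e-12 * 8200.8000 = 5.5897e-08
x = 2 * sqrt(D*t) = 2 * sqrt(5.5897e-08) = 4.7285e-04 m = 0.4728 mm


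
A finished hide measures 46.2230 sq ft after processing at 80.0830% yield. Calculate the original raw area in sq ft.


Formula: raw = finished * 100 / yield
Substituting: raw = 46.2230 * 100 / 80.0830
Result: 57.7189 sq ft


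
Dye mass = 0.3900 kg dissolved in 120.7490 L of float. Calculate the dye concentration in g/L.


Formula: Conc = dye_mass(kg) / volume(L) * 1000
Substituting: Conc = 0.3900 / 120.7490 * 1000
Result: 3.2298 g/L


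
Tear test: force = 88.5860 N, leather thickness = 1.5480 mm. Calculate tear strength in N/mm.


Formula: Tear strength = force / thickness
Substituting: Tear strength = 88.5860 / 1.5480
Result: 57.2261 N/mm


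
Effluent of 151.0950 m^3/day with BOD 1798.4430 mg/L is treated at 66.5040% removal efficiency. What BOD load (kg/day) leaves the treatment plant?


Load_in = volume * conc / 1000 = 151.0950 * 1798.4430 / 1000 = 271.7357 kg/day
Removed = Load_in * eff / 100 = 271.7357 * 66.5040 / 100 = 180.7151 kg/day
Load_out = Load_in - Removed = 271.7357 - 180.7151 = 91.0206 kg/day


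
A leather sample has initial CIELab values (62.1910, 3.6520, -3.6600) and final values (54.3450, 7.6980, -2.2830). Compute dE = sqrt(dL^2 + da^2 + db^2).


dL = -7.8460, da = 4.0460, db = 1.3770
dE = sqrt((-7.8460)^2 + 4.0460^2 + 1.3770^2) = 8.9345


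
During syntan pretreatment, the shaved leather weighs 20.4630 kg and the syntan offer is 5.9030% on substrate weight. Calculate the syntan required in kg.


Formula: Syntan = substrate * pct / 100
Substituting: Syntan = 20.4630 * 5.9030 / 100
Result: 1.2079 kg


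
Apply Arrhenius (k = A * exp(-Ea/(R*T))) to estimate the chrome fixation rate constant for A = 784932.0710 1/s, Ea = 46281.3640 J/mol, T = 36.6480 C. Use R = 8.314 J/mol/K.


T_K = T_C + 273.15 = 36.6480 + 273.15 = 309.7980 K
exponent = -Ea / (R * T_K) = -46281.3640 / (8.314 * 309.7980) = -17.9687
k = A * exp(exponent) = 784932.0710 * exp(-17.9687) = 0.0123342 1/s


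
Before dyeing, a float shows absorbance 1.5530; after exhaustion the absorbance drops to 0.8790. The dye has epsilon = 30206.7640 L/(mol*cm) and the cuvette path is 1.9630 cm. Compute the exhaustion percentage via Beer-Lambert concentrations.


c_initial = A_i / (epsilon * l) = 1.5530 / (30206.7640 * 1.9630) = 2.6191e-05 mol/L
c_final = A_f / (epsilon * l) = 0.8790 / (30206.7640 * 1.9630) = 1.4824e-05 mol/L
Exhaustion = (c_initial - c_final) / c_initial * 100 = (2.6191e-05 - 1.4824e-05) / 2.6191e-05 * 100 = 43.3999 %


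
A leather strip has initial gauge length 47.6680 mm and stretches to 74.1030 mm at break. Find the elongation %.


Formula: Elongation = (Lf - L0) / L0 * 100
Substituting: Elongation = (74.1030 - 47.6680) / 47.6680 * 100
Result: 55.4565 %


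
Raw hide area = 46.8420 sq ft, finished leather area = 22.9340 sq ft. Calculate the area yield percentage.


Formula: Yield = finished / raw * 100
Substituting: Yield = 22.9340 / 46.8420 * 100
Result: 48.9603 %


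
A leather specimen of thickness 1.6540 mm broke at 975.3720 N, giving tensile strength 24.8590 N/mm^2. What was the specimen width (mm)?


Formula: w = F / (TS * t)
Substituting: w = 975.3720 / (24.8590 * 1.6540)
Result: 23.7220 mm


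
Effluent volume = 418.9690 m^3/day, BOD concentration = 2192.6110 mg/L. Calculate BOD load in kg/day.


Formula: BOD_load = volume * conc / 1000
Substituting: BOD_load = 418.9690 * 2192.6110 / 1000
Result: 918.6360 kg/day


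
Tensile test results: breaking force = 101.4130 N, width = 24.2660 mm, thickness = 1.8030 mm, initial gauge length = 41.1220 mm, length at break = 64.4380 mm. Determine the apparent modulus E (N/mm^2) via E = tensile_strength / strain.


TS = F / (w * t) = 101.4130 / (24.2660 * 1.8030) = 2.3179 N/mm^2
strain = (Lf - L0) / L0 = (64.4380 - 41.1220) / 41.1220 = 0.5670
E = TS / strain = 2.3179 / 0.5670 = 4.0881 N/mm^2


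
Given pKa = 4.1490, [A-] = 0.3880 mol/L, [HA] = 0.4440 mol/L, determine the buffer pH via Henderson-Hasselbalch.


ratio = [A-] / [HA] = 0.3880 / 0.4440 = 0.8739
log10(ratio) = -0.0585512
pH = pKa + log10(ratio) = 4.1490 - 0.0585512 = 4.0904


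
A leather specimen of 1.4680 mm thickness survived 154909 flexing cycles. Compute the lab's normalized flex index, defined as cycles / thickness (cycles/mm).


Formula: Index = cycles / thickness
Substituting: Index = 154909 / 1.4680
Result: 105523.8420 cycles/mm


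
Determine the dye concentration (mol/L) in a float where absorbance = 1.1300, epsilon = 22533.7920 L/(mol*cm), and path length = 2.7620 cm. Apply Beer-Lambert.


Formula: c = A / (epsilon * l)
Substituting: c = 1.1300 / (22533.7920 * 2.7620)
Result: 1.8156e-05 mol/L


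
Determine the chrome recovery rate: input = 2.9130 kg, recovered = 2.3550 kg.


Formula: Recovery = recovered / input * 100
Substituting: Recovery = 2.3550 / 2.9130 * 100
Result: 80.8445 %


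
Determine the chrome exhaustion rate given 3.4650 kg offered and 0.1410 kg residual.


Formula: Uptake = (offered - residual) / offered * 100
Substituting: Uptake = (3.4650 - 0.1410) / 3.4650 * 100
Result: 95.9307 %


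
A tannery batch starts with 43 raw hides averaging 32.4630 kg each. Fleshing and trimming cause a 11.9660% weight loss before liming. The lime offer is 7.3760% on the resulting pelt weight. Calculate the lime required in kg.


Total_raw = N * avg_wt = 43 * 32.4630 = 1395.9090 kg
Substrate = Total_raw * (1 - loss/100) = 1395.9090 * (1 - 11.9660/100) = 1228.8745 kg
Lime = Substrate * pct / 100 = 1228.8745 * 7.3760 / 100 = 90.6418 kg


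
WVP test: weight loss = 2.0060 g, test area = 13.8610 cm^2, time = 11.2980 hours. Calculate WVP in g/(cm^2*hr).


Formula: WVP = loss / (area * time)
Substituting: WVP = 2.0060 / (13.8610 * 11.2980)
Result: 0.0128096 g/(cm^2*hr)


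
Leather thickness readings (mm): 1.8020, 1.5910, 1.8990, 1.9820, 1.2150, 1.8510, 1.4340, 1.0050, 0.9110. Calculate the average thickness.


Formula: Average = sum / n
Substituting: Average = 13.6900 / 9
Result: 1.5211 mm


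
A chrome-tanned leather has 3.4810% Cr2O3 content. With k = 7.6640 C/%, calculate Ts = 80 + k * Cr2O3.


Formula: Ts = 80 + k * Cr2O3
Substituting: Ts = 80 + 7.6640 * 3.4810
Result: 106.6784 C


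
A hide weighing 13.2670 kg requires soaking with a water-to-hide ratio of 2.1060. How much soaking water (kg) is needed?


Formula: Water = hide_weight * ratio
Substituting: Water = 13.2670 * 2.1060
Result: 27.9403 kg


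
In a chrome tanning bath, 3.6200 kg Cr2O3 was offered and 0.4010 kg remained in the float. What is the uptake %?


Formula: Uptake = (offered - residual) / offered * 100
Substituting: Uptake = (3.6200 - 0.4010) / 3.6200 * 100
Result: 88.9227 %


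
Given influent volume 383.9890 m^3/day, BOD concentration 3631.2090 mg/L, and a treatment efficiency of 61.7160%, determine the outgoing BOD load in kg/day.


Load_in = volume * conc / 1000 = 383.9890 * 3631.2090 / 1000 = 1394.3443 kg/day
Removed = Load_in * eff / 100 = 1394.3443 * 61.7160 / 100 = 860.5335 kg/day
Load_out = Load_in - Removed = 1394.3443 - 860.5335 = 533.8108 kg/day


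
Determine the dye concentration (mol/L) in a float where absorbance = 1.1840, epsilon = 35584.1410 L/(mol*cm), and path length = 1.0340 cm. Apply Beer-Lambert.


Formula: c = A / (epsilon * l)
Substituting: c = 1.1840 / (35584.1410 * 1.0340)
Result: 3.2179e-05 mol/L


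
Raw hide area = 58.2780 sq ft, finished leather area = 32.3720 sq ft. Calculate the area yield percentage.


Formula: Yield = finished / raw * 100
Substituting: Yield = 32.3720 / 58.2780 * 100
Result: 55.5475 %


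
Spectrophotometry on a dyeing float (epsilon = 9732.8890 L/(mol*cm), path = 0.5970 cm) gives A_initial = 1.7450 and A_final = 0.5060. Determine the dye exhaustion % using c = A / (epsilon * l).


c_initial = A_i / (epsilon * l) = 1.7450 / (9732.8890 * 0.5970) = 3.0032e-04 mol/L
c_final = A_f / (epsilon * l) = 0.5060 / (9732.8890 * 0.5970) = 8.7083e-05 mol/L
Exhaustion = (c_initial - c_final) / c_initial * 100 = (3.0032e-04 - 8.7083e-05) / 3.0032e-04 * 100 = 71.0029 %


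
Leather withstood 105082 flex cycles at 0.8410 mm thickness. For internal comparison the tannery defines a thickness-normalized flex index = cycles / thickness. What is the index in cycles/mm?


Formula: Index = cycles / thickness
Substituting: Index = 105082 / 0.8410
Result: 124948.8704 cycles/mm


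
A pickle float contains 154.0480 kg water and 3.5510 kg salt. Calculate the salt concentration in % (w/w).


Formula: Conc = salt / (water + salt) * 100
Substituting: Conc = 3.5510 / (154.0480 + 3.5510) * 100
Result: 2.2532 %


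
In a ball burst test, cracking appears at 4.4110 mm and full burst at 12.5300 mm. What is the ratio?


Formula: Ratio = crack / burst
Substituting: Ratio = 4.4110 / 12.5300
Result: 0.3520


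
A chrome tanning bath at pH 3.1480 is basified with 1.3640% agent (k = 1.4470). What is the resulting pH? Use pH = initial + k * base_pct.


Formula: pH_final = pH_initial + k * base_pct
Substituting: pH_final = 3.1480 + 1.4470 * 1.3640
Result: 5.1217


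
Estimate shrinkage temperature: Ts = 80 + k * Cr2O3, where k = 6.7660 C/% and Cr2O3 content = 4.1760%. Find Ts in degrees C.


Formula: Ts = 80 + k * Cr2O3
Substituting: Ts = 80 + 6.7660 * 4.1760
Result: 108.2548 C


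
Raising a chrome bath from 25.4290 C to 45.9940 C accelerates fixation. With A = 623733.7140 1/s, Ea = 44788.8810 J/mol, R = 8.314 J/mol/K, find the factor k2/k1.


T1 = 25.4290 + 273.15 = 298.5790 K; T2 = 45.9940 + 273.15 = 319.1440 K
k1 = A * exp(-Ea/(R*T1)) = 623733.7140 * exp(-44788.8810/(8.314*298.5790)) = 0.00910259 1/s
k2 = A * exp(-Ea/(R*T2)) = 623733.7140 * exp(-44788.8810/(8.314*319.1440)) = 0.0291132 1/s
k2/k1 = 0.0291132 / 0.00910259 = 3.1983


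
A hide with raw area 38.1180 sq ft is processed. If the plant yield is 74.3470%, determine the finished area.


Formula: finished = raw * yield / 100
Substituting: finished = 38.1180 * 74.3470 / 100
Result: 28.3396 sq ft


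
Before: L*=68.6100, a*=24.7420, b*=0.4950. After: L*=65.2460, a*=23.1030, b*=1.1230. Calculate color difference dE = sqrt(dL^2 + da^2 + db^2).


dL = -3.3640, da = -1.6390, db = 0.6280
dE = sqrt((-3.3640)^2 + (-1.6390)^2 + 0.6280^2) = 3.7944


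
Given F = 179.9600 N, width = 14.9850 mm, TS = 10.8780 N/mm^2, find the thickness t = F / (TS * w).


Formula: t = F / (TS * w)
Substituting: t = 179.9600 / (10.8780 * 14.9850)
Result: 1.1040 mm


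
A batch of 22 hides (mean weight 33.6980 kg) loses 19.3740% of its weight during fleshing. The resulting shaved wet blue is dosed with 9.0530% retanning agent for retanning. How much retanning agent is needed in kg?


Total_raw = N * avg_wt = 22 * 33.6980 = 741.3560 kg
Substrate = Total_raw * (1 - loss/100) = 741.3560 * (1 - 19.3740/100) = 597.7257 kg
Retan = Substrate * pct / 100 = 597.7257 * 9.0530 / 100 = 54.1121 kg


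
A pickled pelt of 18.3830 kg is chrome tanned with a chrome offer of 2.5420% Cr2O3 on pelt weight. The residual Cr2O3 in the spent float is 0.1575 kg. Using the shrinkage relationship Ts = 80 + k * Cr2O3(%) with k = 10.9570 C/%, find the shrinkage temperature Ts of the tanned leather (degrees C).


Offered = pelt * offer_pct / 100 = 18.3830 * 2.5420 / 100 = 0.4673 kg
Uptake = offered - residual = 0.4673 - 0.1575 = 0.3098 kg
Cr2O3% on pelt = uptake / pelt * 100 = 0.3098 / 18.3830 * 100 = 1.6852 %
Ts = 80 + k * Cr2O3% = 80 + 10.9570 * 1.6852 = 98.4651 C


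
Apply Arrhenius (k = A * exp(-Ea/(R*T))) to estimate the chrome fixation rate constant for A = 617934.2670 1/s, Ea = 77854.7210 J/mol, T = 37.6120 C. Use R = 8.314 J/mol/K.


T_K = T_C + 273.15 = 37.6120 + 273.15 = 310.7620 K
exponent = -Ea / (R * T_K) = -77854.7210 / (8.314 * 310.7620) = -30.1333
k = A * exp(exponent) = 617934.2670 * exp(-30.1333) = 5.0607e-08 1/s


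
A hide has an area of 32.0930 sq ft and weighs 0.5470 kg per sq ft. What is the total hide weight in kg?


Formula: Weight = area * weight_per_sqft
Substituting: Weight = 32.0930 * 0.5470
Result: 17.5549 kg


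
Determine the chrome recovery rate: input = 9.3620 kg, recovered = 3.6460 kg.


Formula: Recovery = recovered / input * 100
Substituting: Recovery = 3.6460 / 9.3620 * 100
Result: 38.9447 %


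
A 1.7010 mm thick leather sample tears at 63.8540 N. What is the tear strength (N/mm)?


Formula: Tear strength = force / thickness
Substituting: Tear strength = 63.8540 / 1.7010
Result: 37.5391 N/mm


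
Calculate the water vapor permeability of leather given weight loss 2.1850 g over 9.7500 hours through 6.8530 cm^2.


Formula: WVP = loss / (area * time)
Substituting: WVP = 2.1850 / (6.8530 * 9.7500)
Result: 0.0327014 g/(cm^2*hr)


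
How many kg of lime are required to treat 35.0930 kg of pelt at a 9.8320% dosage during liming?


Formula: Lime = substrate * pct / 100
Substituting: Lime = 35.0930 * 9.8320 / 100
Result: 3.4503 kg


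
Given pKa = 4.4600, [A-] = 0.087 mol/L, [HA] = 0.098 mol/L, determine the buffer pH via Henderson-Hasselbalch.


ratio = [A-] / [HA] = 0.087 / 0.098 = 0.8878
log10(ratio) = -0.0517068
pH = pKa + log10(ratio) = 4.4600 - 0.0517068 = 4.4083


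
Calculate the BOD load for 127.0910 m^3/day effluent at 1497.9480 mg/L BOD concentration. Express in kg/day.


Formula: BOD_load = volume * conc / 1000
Substituting: BOD_load = 127.0910 * 1497.9480 / 1000
Result: 190.3757 kg/day


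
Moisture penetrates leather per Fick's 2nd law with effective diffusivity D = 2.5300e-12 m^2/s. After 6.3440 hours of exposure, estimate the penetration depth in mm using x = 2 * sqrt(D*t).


t = 6.3440 hr * 3600 = 22838.4000 s
D * t = 2.5300e-12 * 22838.4000 = 5.7781e-08
x = 2 * sqrt(D*t) = 2 * sqrt(5.7781e-08) = 4.8075e-04 m = 0.4808 mm


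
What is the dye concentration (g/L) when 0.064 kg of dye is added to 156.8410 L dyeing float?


Formula: Conc = dye_mass(kg) / volume(L) * 1000
Substituting: Conc = 0.064 / 156.8410 * 1000
Result: 0.4081 g/L


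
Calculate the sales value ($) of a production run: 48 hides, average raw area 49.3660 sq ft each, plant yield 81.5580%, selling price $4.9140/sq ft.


Raw_total = N * avg_area = 48 * 49.3660 = 2369.5680 sq ft
Finished = Raw_total * yield / 100 = 2369.5680 * 81.5580 / 100 = 1932.5723 sq ft
Value = Finished * price = 1932.5723 * 4.9140 = 9496.6601 $


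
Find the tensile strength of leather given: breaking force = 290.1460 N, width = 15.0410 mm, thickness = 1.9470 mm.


Formula: TS = force / (width * thickness)
Substituting: TS = 290.1460 / (15.0410 * 1.9470)
Result: 9.9077 N/mm^2


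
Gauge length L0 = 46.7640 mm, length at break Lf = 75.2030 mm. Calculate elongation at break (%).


Formula: Elongation = (Lf - L0) / L0 * 100
Substituting: Elongation = (75.2030 - 46.7640) / 46.7640 * 100
Result: 60.8139 %


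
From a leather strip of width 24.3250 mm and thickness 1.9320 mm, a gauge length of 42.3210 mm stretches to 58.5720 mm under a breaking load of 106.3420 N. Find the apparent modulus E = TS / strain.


TS = F / (w * t) = 106.3420 / (24.3250 * 1.9320) = 2.2628 N/mm^2
strain = (Lf - L0) / L0 = (58.5720 - 42.3210) / 42.3210 = 0.3840
E = TS / strain = 2.2628 / 0.3840 = 5.8928 N/mm^2


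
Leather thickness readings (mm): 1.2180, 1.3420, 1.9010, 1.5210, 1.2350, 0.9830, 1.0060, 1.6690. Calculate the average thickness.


Formula: Average = sum / n
Substituting: Average = 10.8750 / 8
Result: 1.3594 mm


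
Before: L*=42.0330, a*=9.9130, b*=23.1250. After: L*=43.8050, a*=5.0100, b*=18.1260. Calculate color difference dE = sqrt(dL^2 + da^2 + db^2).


dL = 1.7720, da = -4.9030, db = -4.9990
dE = sqrt(1.7720^2 + (-4.9030)^2 + (-4.9990)^2) = 7.2228


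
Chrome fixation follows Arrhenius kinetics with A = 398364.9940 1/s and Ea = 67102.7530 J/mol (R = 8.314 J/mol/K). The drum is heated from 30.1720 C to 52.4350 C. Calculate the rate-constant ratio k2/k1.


T1 = 30.1720 + 273.15 = 303.3220 K; T2 = 52.4350 + 273.15 = 325.5850 K
k1 = A * exp(-Ea/(R*T1)) = 398364.9940 * exp(-67102.7530/(8.314*303.3220)) = 1.1071e-06 1/s
k2 = A * exp(-Ea/(R*T2)) = 398364.9940 * exp(-67102.7530/(8.314*325.5850)) = 6.8294e-06 1/s
k2/k1 = 6.8294e-06 / 1.1071e-06 = 6.1686


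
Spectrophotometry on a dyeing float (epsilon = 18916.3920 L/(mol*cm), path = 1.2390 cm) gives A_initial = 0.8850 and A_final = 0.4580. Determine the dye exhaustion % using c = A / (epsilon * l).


c_initial = A_i / (epsilon * l) = 0.8850 / (18916.3920 * 1.2390) = 3.7760e-05 mol/L
c_final = A_f / (epsilon * l) = 0.4580 / (18916.3920 * 1.2390) = 1.9541e-05 mol/L
Exhaustion = (c_initial - c_final) / c_initial * 100 = (3.7760e-05 - 1.9541e-05) / 3.7760e-05 * 100 = 48.2486 %


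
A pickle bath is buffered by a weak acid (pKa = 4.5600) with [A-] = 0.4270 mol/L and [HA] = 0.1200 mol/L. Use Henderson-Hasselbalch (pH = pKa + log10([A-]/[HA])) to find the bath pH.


ratio = [A-] / [HA] = 0.4270 / 0.1200 = 3.5583
log10(ratio) = 0.5512
pH = pKa + log10(ratio) = 4.5600 + 0.5512 = 5.1112


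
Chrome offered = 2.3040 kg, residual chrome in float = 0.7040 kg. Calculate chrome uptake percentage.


Formula: Uptake = (offered - residual) / offered * 100
Substituting: Uptake = (2.3040 - 0.7040) / 2.3040 * 100
Result: 69.4444 %


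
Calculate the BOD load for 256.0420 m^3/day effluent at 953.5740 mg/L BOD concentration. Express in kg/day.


Formula: BOD_load = volume * conc / 1000
Substituting: BOD_load = 256.0420 * 953.5740 / 1000
Result: 244.1550 kg/day


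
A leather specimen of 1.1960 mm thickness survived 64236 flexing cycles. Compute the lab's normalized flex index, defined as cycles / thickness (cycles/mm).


Formula: Index = cycles / thickness
Substituting: Index = 64236 / 1.1960
Result: 53709.0301 cycles/mm


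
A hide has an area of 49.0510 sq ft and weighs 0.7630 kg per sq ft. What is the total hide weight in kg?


Formula: Weight = area * weight_per_sqft
Substituting: Weight = 49.0510 * 0.7630
Result: 37.4259 kg


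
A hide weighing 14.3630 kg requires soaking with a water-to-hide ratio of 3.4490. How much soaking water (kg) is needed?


Formula: Water = hide_weight * ratio
Substituting: Water = 14.3630 * 3.4490
Result: 49.5380 kg


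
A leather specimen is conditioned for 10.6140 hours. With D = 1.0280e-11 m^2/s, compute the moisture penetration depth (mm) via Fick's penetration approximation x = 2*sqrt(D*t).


t = 10.6140 hr * 3600 = 38210.4000 s
D * t = 1.0280e-11 * 38210.4000 = 3.9280e-07
x = 2 * sqrt(D*t) = 2 * sqrt(3.9280e-07) = 0.00125348 m = 1.2535 mm


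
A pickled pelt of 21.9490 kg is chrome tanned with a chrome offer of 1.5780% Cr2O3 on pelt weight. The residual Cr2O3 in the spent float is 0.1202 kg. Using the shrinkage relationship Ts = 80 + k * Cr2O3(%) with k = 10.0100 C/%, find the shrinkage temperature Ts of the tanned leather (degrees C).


Offered = pelt * offer_pct / 100 = 21.9490 * 1.5780 / 100 = 0.3464 kg
Uptake = offered - residual = 0.3464 - 0.1202 = 0.2262 kg
Cr2O3% on pelt = uptake / pelt * 100 = 0.2262 / 21.9490 * 100 = 1.0304 %
Ts = 80 + k * Cr2O3% = 80 + 10.0100 * 1.0304 = 90.3140 C


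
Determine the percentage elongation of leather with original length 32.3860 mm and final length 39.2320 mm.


Formula: Elongation = (Lf - L0) / L0 * 100
Substituting: Elongation = (39.2320 - 32.3860) / 32.3860 * 100
Result: 21.1388 %


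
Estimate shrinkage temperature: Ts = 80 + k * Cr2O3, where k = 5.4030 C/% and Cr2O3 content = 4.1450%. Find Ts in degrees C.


Formula: Ts = 80 + k * Cr2O3
Substituting: Ts = 80 + 5.4030 * 4.1450
Result: 102.3954 C


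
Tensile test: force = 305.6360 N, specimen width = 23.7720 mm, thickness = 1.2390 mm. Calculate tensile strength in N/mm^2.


Formula: TS = force / (width * thickness)
Substituting: TS = 305.6360 / (23.7720 * 1.2390)
Result: 10.3769 N/mm^2


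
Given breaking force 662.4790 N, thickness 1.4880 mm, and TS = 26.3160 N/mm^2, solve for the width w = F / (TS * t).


Formula: w = F / (TS * t)
Substituting: w = 662.4790 / (26.3160 * 1.4880)
Result: 16.9180 mm


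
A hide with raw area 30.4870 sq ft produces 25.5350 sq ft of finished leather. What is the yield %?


Formula: Yield = finished / raw * 100
Substituting: Yield = 25.5350 / 30.4870 * 100
Result: 83.7570 %


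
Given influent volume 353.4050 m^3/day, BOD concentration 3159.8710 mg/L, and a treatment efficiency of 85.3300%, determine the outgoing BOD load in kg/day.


Load_in = volume * conc / 1000 = 353.4050 * 3159.8710 / 1000 = 1116.7142 kg/day
Removed = Load_in * eff / 100 = 1116.7142 * 85.3300 / 100 = 952.8922 kg/day
Load_out = Load_in - Removed = 1116.7142 - 952.8922 = 163.8220 kg/day


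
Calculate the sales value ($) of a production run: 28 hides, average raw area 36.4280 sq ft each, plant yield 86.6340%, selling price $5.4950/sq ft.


Raw_total = N * avg_area = 28 * 36.4280 = 1019.9840 sq ft
Finished = Raw_total * yield / 100 = 1019.9840 * 86.6340 / 100 = 883.6529 sq ft
Value = Finished * price = 883.6529 * 5.4950 = 4855.6729 $


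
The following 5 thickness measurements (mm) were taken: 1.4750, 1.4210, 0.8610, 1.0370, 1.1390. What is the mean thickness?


Formula: Average = sum / n
Substituting: Average = 5.9330 / 5
Result: 1.1866 mm


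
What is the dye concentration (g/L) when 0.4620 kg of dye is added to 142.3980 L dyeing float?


Formula: Conc = dye_mass(kg) / volume(L) * 1000
Substituting: Conc = 0.4620 / 142.3980 * 1000
Result: 3.2444 g/L


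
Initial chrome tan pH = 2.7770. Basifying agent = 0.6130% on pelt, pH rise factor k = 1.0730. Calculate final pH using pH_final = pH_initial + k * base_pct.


Formula: pH_final = pH_initial + k * base_pct
Substituting: pH_final = 2.7770 + 1.0730 * 0.6130
Result: 3.4347


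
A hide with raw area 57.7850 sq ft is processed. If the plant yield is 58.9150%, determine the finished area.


Formula: finished = raw * yield / 100
Substituting: finished = 57.7850 * 58.9150 / 100
Result: 34.0440 sq ft


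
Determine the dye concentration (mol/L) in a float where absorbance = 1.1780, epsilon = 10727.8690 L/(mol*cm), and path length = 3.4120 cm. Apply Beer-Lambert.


Formula: c = A / (epsilon * l)
Substituting: c = 1.1780 / (10727.8690 * 3.4120)
Result: 3.2183e-05 mol/L


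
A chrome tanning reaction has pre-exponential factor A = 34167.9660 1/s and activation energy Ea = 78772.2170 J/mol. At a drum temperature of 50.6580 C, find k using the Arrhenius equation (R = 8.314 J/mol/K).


T_K = T_C + 273.15 = 50.6580 + 273.15 = 323.8080 K
exponent = -Ea / (R * T_K) = -78772.2170 / (8.314 * 323.8080) = -29.2601
k = A * exp(exponent) = 34167.9660 * exp(-29.2601) = 6.7008e-09 1/s


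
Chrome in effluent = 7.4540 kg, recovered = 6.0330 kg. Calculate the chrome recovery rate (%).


Formula: Recovery = recovered / input * 100
Substituting: Recovery = 6.0330 / 7.4540 * 100
Result: 80.9364 %


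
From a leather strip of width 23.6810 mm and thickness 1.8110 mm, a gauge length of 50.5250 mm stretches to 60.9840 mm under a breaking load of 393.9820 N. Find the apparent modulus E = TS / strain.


TS = F / (w * t) = 393.9820 / (23.6810 * 1.8110) = 9.1867 N/mm^2
strain = (Lf - L0) / L0 = (60.9840 - 50.5250) / 50.5250 = 0.2070
E = TS / strain = 9.1867 / 0.2070 = 44.3786 N/mm^2


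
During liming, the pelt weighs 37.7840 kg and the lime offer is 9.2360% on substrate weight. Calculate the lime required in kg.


Formula: Lime = substrate * pct / 100
Substituting: Lime = 37.7840 * 9.2360 / 100
Result: 3.4897 kg


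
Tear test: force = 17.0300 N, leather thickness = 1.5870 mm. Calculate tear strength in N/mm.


Formula: Tear strength = force / thickness
Substituting: Tear strength = 17.0300 / 1.5870
Result: 10.7309 N/mm


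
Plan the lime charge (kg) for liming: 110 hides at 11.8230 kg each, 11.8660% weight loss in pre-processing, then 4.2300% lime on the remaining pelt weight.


Total_raw = N * avg_wt = 110 * 11.8230 = 1300.5300 kg
Substrate = Total_raw * (1 - loss/100) = 1300.5300 * (1 - 11.8660/100) = 1146.2091 kg
Lime = Substrate * pct / 100 = 1146.2091 * 4.2300 / 100 = 48.4846 kg


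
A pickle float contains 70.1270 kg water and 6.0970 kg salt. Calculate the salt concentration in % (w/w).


Formula: Conc = salt / (water + salt) * 100
Substituting: Conc = 6.0970 / (70.1270 + 6.0970) * 100
Result: 7.9988 %


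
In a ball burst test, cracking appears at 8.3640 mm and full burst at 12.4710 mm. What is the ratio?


Formula: Ratio = crack / burst
Substituting: Ratio = 8.3640 / 12.4710
Result: 0.6707


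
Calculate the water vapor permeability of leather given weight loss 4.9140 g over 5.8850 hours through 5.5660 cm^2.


Formula: WVP = loss / (area * time)
Substituting: WVP = 4.9140 / (5.5660 * 5.8850)
Result: 0.1500 g/(cm^2*hr)


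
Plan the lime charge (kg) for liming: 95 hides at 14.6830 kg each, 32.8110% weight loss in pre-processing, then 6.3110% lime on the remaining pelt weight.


Total_raw = N * avg_wt = 95 * 14.6830 = 1394.8850 kg
Substrate = Total_raw * (1 - loss/100) = 1394.8850 * (1 - 32.8110/100) = 937.2093 kg
Lime = Substrate * pct / 100 = 937.2093 * 6.3110 / 100 = 59.1473 kg


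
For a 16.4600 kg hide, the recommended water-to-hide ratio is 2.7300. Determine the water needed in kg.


Formula: Water = hide_weight * ratio
Substituting: Water = 16.4600 * 2.7300
Result: 44.9358 kg


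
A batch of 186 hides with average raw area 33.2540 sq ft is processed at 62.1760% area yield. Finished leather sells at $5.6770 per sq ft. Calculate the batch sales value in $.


Raw_total = N * avg_area = 186 * 33.2540 = 6185.2440 sq ft
Finished = Raw_total * yield / 100 = 6185.2440 * 62.1760 / 100 = 3845.7373 sq ft
Value = Finished * price = 3845.7373 * 5.6770 = 21832.2507 $


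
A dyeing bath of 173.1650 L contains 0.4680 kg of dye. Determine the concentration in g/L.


Formula: Conc = dye_mass(kg) / volume(L) * 1000
Substituting: Conc = 0.4680 / 173.1650 * 1000
Result: 2.7026 g/L


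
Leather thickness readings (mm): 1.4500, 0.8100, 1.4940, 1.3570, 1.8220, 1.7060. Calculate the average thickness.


Formula: Average = sum / n
Substituting: Average = 8.6390 / 6
Result: 1.4398 mm


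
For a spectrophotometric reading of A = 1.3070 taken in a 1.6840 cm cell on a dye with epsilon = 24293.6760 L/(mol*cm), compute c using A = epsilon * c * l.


Formula: c = A / (epsilon * l)
Substituting: c = 1.3070 / (24293.6760 * 1.6840)
Result: 3.1948e-05 mol/L


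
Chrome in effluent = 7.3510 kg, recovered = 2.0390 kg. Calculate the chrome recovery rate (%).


Formula: Recovery = recovered / input * 100
Substituting: Recovery = 2.0390 / 7.3510 * 100
Result: 27.7377 %


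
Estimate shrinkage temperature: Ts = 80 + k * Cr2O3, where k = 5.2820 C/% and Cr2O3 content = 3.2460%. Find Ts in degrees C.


Formula: Ts = 80 + k * Cr2O3
Substituting: Ts = 80 + 5.2820 * 3.2460
Result: 97.1454 C


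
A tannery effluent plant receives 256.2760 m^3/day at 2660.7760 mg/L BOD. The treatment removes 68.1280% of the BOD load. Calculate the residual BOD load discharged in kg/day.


Load_in = volume * conc / 1000 = 256.2760 * 2660.7760 / 1000 = 681.8930 kg/day
Removed = Load_in * eff / 100 = 681.8930 * 68.1280 / 100 = 464.5601 kg/day
Load_out = Load_in - Removed = 681.8930 - 464.5601 = 217.3329 kg/day


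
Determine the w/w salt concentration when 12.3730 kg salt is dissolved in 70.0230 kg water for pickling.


Formula: Conc = salt / (water + salt) * 100
Substituting: Conc = 12.3730 / (70.0230 + 12.3730) * 100
Result: 15.0165 %


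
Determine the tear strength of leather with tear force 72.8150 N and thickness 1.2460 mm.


Formula: Tear strength = force / thickness
Substituting: Tear strength = 72.8150 / 1.2460
Result: 58.4390 N/mm


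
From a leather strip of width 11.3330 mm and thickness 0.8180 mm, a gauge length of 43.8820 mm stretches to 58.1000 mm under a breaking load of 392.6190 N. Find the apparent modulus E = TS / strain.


TS = F / (w * t) = 392.6190 / (11.3330 * 0.8180) = 42.3519 N/mm^2
strain = (Lf - L0) / L0 = (58.1000 - 43.8820) / 43.8820 = 0.3240
E = TS / strain = 42.3519 / 0.3240 = 130.7137 N/mm^2


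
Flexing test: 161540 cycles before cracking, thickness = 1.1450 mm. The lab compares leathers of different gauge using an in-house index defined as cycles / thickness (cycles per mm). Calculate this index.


Formula: Index = cycles / thickness
Substituting: Index = 161540 / 1.1450
Result: 141082.9694 cycles/mm


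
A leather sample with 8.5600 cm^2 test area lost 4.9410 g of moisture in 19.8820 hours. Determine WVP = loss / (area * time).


Formula: WVP = loss / (area * time)
Substituting: WVP = 4.9410 / (8.5600 * 19.8820)
Result: 0.0290323 g/(cm^2*hr)


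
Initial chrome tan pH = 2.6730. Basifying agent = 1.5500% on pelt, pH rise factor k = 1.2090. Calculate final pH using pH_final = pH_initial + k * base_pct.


Formula: pH_final = pH_initial + k * base_pct
Substituting: pH_final = 2.6730 + 1.2090 * 1.5500
Result: 4.5470


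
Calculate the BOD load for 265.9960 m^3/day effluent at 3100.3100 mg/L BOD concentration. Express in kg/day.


Formula: BOD_load = volume * conc / 1000
Substituting: BOD_load = 265.9960 * 3100.3100 / 1000
Result: 824.6701 kg/day


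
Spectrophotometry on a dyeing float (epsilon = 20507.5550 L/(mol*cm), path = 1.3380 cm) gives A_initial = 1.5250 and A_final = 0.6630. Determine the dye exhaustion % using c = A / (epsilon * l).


c_initial = A_i / (epsilon * l) = 1.5250 / (20507.5550 * 1.3380) = 5.5578e-05 mol/L
c_final = A_f / (epsilon * l) = 0.6630 / (20507.5550 * 1.3380) = 2.4163e-05 mol/L
Exhaustion = (c_initial - c_final) / c_initial * 100 = (5.5578e-05 - 2.4163e-05) / 5.5578e-05 * 100 = 56.5246 %


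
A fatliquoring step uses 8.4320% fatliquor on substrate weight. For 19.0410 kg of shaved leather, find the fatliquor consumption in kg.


Formula: Fat = substrate * pct / 100
Substituting: Fat = 19.0410 * 8.4320 / 100
Result: 1.6055 kg


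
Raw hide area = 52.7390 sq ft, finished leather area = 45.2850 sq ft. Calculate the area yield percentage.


Formula: Yield = finished / raw * 100
Substituting: Yield = 45.2850 / 52.7390 * 100
Result: 85.8662 %


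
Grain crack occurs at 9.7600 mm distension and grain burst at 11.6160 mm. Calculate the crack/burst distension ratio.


Formula: Ratio = crack / burst
Substituting: Ratio = 9.7600 / 11.6160
Result: 0.8402


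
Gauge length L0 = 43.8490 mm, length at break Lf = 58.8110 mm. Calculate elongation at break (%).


Formula: Elongation = (Lf - L0) / L0 * 100
Substituting: Elongation = (58.8110 - 43.8490) / 43.8490 * 100
Result: 34.1216 %


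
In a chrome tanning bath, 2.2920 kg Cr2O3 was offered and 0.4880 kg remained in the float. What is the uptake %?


Formula: Uptake = (offered - residual) / offered * 100
Substituting: Uptake = (2.2920 - 0.4880) / 2.2920 * 100
Result: 78.7086 %


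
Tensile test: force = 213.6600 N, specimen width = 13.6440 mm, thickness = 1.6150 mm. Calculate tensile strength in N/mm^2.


Formula: TS = force / (width * thickness)
Substituting: TS = 213.6600 / (13.6440 * 1.6150)
Result: 9.6964 N/mm^2


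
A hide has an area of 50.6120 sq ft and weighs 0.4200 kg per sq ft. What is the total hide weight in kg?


Formula: Weight = area * weight_per_sqft
Substituting: Weight = 50.6120 * 0.4200
Result: 21.2570 kg


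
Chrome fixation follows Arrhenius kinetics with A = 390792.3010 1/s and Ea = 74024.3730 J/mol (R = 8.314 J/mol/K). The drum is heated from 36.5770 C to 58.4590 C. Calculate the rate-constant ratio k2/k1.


T1 = 36.5770 + 273.15 = 309.7270 K; T2 = 58.4590 + 273.15 = 331.6090 K
k1 = A * exp(-Ea/(R*T1)) = 390792.3010 * exp(-74024.3730/(8.314*309.7270)) = 1.2808e-07 1/s
k2 = A * exp(-Ea/(R*T2)) = 390792.3010 * exp(-74024.3730/(8.314*331.6090)) = 8.5368e-07 1/s
k2/k1 = 8.5368e-07 / 1.2808e-07 = 6.6653


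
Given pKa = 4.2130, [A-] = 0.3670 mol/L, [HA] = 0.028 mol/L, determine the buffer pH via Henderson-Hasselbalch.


ratio = [A-] / [HA] = 0.3670 / 0.028 = 13.1071
log10(ratio) = 1.1175
pH = pKa + log10(ratio) = 4.2130 + 1.1175 = 5.3305


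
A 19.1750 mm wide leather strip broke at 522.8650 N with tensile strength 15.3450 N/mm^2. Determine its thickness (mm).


Formula: t = F / (TS * w)
Substituting: t = 522.8650 / (15.3450 * 19.1750)
Result: 1.7770 mm


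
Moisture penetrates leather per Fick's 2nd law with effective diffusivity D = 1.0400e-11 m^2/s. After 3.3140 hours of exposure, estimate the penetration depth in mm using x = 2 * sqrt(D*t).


t = 3.3140 hr * 3600 = 11930.4000 s
D * t = 1.0400e-11 * 11930.4000 = 1.2408e-07
x = 2 * sqrt(D*t) = 2 * sqrt(1.2408e-07) = 7.0449e-04 m = 0.7045 mm


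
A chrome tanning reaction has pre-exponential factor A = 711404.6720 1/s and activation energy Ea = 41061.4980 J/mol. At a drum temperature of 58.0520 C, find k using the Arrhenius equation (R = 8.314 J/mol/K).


T_K = T_C + 273.15 = 58.0520 + 273.15 = 331.2020 K
exponent = -Ea / (R * T_K) = -41061.4980 / (8.314 * 331.2020) = -14.9119
k = A * exp(exponent) = 711404.6720 * exp(-14.9119) = 0.2377 1/s


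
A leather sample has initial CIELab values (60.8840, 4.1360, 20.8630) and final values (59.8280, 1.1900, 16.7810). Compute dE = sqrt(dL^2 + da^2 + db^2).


dL = -1.0560, da = -2.9460, db = -4.0820
dE = sqrt((-1.0560)^2 + (-2.9460)^2 + (-4.0820)^2) = 5.1436


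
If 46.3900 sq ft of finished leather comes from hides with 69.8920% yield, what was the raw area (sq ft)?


Formula: raw = finished * 100 / yield
Substituting: raw = 46.3900 * 100 / 69.8920
Result: 66.3738 sq ft


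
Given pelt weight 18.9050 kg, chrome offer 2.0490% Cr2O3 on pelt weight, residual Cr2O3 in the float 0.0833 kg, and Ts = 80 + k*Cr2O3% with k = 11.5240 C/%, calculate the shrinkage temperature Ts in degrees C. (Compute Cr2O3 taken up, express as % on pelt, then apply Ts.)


Offered = pelt * offer_pct / 100 = 18.9050 * 2.0490 / 100 = 0.3874 kg
Uptake = offered - residual = 0.3874 - 0.0833 = 0.3041 kg
Cr2O3% on pelt = uptake / pelt * 100 = 0.3041 / 18.9050 * 100 = 1.6084 %
Ts = 80 + k * Cr2O3% = 80 + 11.5240 * 1.6084 = 98.5349 C


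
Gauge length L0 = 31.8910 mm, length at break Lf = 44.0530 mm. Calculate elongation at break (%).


Formula: Elongation = (Lf - L0) / L0 * 100
Substituting: Elongation = (44.0530 - 31.8910) / 31.8910 * 100
Result: 38.1362 %


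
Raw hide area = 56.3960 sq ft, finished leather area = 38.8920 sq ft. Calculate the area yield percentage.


Formula: Yield = finished / raw * 100
Substituting: Yield = 38.8920 / 56.3960 * 100
Result: 68.9623 %


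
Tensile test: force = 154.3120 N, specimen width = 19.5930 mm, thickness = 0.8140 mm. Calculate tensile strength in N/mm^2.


Formula: TS = force / (width * thickness)
Substituting: TS = 154.3120 / (19.5930 * 0.8140)
Result: 9.6755 N/mm^2


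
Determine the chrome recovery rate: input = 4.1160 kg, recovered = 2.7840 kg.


Formula: Recovery = recovered / input * 100
Substituting: Recovery = 2.7840 / 4.1160 * 100
Result: 67.6385 %


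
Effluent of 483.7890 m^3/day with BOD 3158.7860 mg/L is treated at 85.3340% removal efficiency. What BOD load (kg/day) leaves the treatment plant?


Load_in = volume * conc / 1000 = 483.7890 * 3158.7860 / 1000 = 1528.1859 kg/day
Removed = Load_in * eff / 100 = 1528.1859 * 85.3340 / 100 = 1304.0622 kg/day
Load_out = Load_in - Removed = 1528.1859 - 1304.0622 = 224.1237 kg/day


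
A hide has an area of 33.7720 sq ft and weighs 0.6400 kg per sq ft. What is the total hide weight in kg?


Formula: Weight = area * weight_per_sqft
Substituting: Weight = 33.7720 * 0.6400
Result: 21.6141 kg


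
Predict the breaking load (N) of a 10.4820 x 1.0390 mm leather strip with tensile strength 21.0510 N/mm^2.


Formula: F = TS * w * t
Substituting: F = 21.0510 * 10.4820 * 1.0390
Result: 229.2622 N


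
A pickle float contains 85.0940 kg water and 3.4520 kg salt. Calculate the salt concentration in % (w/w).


Formula: Conc = salt / (water + salt) * 100
Substituting: Conc = 3.4520 / (85.0940 + 3.4520) * 100
Result: 3.8985 %


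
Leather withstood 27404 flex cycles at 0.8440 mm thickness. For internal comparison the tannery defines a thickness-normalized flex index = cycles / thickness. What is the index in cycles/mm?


Formula: Index = cycles / thickness
Substituting: Index = 27404 / 0.8440
Result: 32469.1943 cycles/mm


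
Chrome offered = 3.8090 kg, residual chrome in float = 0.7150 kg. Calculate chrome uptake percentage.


Formula: Uptake = (offered - residual) / offered * 100
Substituting: Uptake = (3.8090 - 0.7150) / 3.8090 * 100
Result: 81.2287 %


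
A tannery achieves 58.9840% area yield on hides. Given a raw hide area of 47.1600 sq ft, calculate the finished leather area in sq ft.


Formula: finished = raw * yield / 100
Substituting: finished = 47.1600 * 58.9840 / 100
Result: 27.8169 sq ft


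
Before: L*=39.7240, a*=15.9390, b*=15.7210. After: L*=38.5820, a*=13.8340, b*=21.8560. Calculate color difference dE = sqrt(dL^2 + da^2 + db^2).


dL = -1.1420, da = -2.1050, db = 6.1350
dE = sqrt((-1.1420)^2 + (-2.1050)^2 + 6.1350^2) = 6.5858


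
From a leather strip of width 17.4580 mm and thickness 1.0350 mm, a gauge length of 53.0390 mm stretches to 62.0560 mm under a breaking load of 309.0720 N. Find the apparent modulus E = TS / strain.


TS = F / (w * t) = 309.0720 / (17.4580 * 1.0350) = 17.1051 N/mm^2
strain = (Lf - L0) / L0 = (62.0560 - 53.0390) / 53.0390 = 0.1700
E = TS / strain = 17.1051 / 0.1700 = 100.6139 N/mm^2
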